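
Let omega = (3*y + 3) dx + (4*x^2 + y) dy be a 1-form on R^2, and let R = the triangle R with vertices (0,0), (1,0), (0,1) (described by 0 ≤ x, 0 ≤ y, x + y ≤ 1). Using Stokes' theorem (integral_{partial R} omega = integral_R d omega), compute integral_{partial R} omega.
integral_(partial R) omega = -1/6

Stokes: integral_partial_R omega = integral_R d omega with d omega = (∂Q/∂x - ∂P/∂y) dx ∧ dy.
  ∂Q/∂x = 8*x
  ∂P/∂y = 3
  integrand = ∂Q/∂x - ∂P/∂y = 8*x - 3.
Integrating over R: integral_0^1 integral_0^{1-x} (8*x - 3) dy dx = -1/6.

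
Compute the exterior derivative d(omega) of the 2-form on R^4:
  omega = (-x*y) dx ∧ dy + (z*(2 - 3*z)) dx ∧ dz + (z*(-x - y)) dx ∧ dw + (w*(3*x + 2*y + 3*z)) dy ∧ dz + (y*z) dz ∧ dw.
d(omega) = (z) dx ∧ dy ∧ dw + (x + y) dx ∧ dz ∧ dw + (3*w) dx ∧ dy ∧ dz + (3*x + 2*y + 4*z) dy ∧ dz ∧ dw

For a 2-form omega = sum_{i<j} g_{ij} dx_i ∧ dx_j, the exterior derivative is
  d(omega) = sum_{i<j} d(g_{ij}) ∧ dx_i ∧ dx_j = sum_{i<j, k} (∂g_{ij}/∂x_k) dx_k ∧ dx_i ∧ dx_j.
Expand each term, using dx_k ∧ dx_i ∧ dx_j = sgn(permutation) dx_{(a)} ∧ dx_{(b)} ∧ dx_{(c)} with (a < b < c) sorted:
  d(z*(-x - y)) includes (∂/∂y)(z*(-x - y)) dy = (-z) dy, which multiplied by dx ∧ dw gives (z) dx ∧ dy ∧ dw
  d(z*(-x - y)) includes (∂/∂z)(z*(-x - y)) dz = (-x - y) dz, which multiplied by dx ∧ dw gives (x + y) dx ∧ dz ∧ dw
  d(w*(3*x + 2*y + 3*z)) includes (∂/∂x)(w*(3*x + 2*y + 3*z)) dx = (3*w) dx, which multiplied by dy ∧ dz gives (3*w) dx ∧ dy ∧ dz
  d(w*(3*x + 2*y + 3*z)) includes (∂/∂w)(w*(3*x + 2*y + 3*z)) dw = (3*x + 2*y + 3*z) dw, which multiplied by dy ∧ dz gives (3*x + 2*y + 3*z) dy ∧ dz ∧ dw
  d(y*z) includes (∂/∂y)(y*z) dy = (z) dy, which multiplied by dz ∧ dw gives (z) dy ∧ dz ∧ dw
Collecting like 3-forms: d(omega) = (z) dx ∧ dy ∧ dw + (x + y) dx ∧ dz ∧ dw + (3*w) dx ∧ dy ∧ dz + (3*x + 2*y + 4*z) dy ∧ dz ∧ dw.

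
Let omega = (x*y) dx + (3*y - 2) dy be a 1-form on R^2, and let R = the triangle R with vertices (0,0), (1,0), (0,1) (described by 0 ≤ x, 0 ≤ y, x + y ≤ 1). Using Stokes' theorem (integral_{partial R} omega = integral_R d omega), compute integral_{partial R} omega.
integral_(partial R) omega = -1/6

Stokes: integral_partial_R omega = integral_R d omega with d omega = (∂Q/∂x - ∂P/∂y) dx ∧ dy.
  ∂Q/∂x = 0
  ∂P/∂y = x
  integrand = ∂Q/∂x - ∂P/∂y = -x.
Integrating over R: integral_0^1 integral_0^{1-x} (-x) dy dx = -1/6.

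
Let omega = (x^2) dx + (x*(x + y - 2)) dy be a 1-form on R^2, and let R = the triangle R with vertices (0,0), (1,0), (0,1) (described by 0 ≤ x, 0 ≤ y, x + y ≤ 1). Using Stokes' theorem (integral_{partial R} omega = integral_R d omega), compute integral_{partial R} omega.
integral_(partial R) omega = -1/2

Stokes: integral_partial_R omega = integral_R d omega with d omega = (∂Q/∂x - ∂P/∂y) dx ∧ dy.
  ∂Q/∂x = 2*x + y - 2
  ∂P/∂y = 0
  integrand = ∂Q/∂x - ∂P/∂y = 2*x + y - 2.
Integrating over R: integral_0^1 integral_0^{1-x} (2*x + y - 2) dy dx = -1/2.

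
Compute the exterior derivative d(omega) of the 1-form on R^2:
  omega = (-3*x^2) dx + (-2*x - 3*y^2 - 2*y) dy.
d(omega) = (-2) dx ∧ dy

For a 1-form omega = sum_i f_i dx_i, the exterior derivative is
  d(omega) = sum_{i < j} (∂f_j/∂x_i - ∂f_i/∂x_j) dx_i ∧ dx_j.
  coefficient of dx ∧ dy: ∂f_2/∂x - ∂f_1/∂y = ∂(-2*x - 3*y^2 - 2*y)/∂x - ∂(-3*x^2)/∂y = -2
Assembling: d(omega) = (-2) dx ∧ dy.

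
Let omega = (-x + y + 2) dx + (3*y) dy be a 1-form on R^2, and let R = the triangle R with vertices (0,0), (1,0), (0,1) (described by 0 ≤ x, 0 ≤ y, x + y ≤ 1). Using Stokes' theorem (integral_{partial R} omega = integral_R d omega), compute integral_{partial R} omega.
integral_(partial R) omega = -1/2

Stokes: integral_partial_R omega = integral_R d omega with d omega = (∂Q/∂x - ∂P/∂y) dx ∧ dy.
  ∂Q/∂x = 0
  ∂P/∂y = 1
  integrand = ∂Q/∂x - ∂P/∂y = -1.
Integrating over R: integral_0^1 integral_0^{1-x} (-1) dy dx = -1/2.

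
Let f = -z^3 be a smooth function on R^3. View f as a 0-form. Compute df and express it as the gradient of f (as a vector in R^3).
df = (0) dx + (0) dy + (-3*z^2) dz; grad f = (0, 0, -3*z^2)

For a 0-form f, d f = (∂f/∂x) dx + (∂f/∂y) dy + (∂f/∂z) dz. The components of the vector representation are exactly the entries of grad f in Cartesian coordinates:
  ∂f/∂x = 0
  ∂f/∂y = 0
  ∂f/∂z = -3*z^2.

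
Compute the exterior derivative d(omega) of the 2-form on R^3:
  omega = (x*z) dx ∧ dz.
d(omega) = 0

For a 2-form omega = sum_{i<j} g_{ij} dx_i ∧ dx_j, the exterior derivative is
  d(omega) = sum_{i<j} d(g_{ij}) ∧ dx_i ∧ dx_j = sum_{i<j, k} (∂g_{ij}/∂x_k) dx_k ∧ dx_i ∧ dx_j.
Expand each term, using dx_k ∧ dx_i ∧ dx_j = sgn(permutation) dx_{(a)} ∧ dx_{(b)} ∧ dx_{(c)} with (a < b < c) sorted:

Collecting like 3-forms: d(omega) = 0.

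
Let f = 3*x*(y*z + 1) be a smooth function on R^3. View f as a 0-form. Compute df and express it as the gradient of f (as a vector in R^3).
df = (3*y*z + 3) dx + (3*x*z) dy + (3*x*y) dz; grad f = (3*y*z + 3, 3*x*z, 3*x*y)

For a 0-form f, d f = (∂f/∂x) dx + (∂f/∂y) dy + (∂f/∂z) dz. The components of the vector representation are exactly the entries of grad f in Cartesian coordinates:
  ∂f/∂x = 3*y*z + 3
  ∂f/∂y = 3*x*z
  ∂f/∂z = 3*x*y.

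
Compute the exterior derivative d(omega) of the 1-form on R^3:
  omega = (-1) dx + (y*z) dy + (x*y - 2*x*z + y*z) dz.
d(omega) = (y - 2*z) dx ∧ dz + (x - y + z) dy ∧ dz

For a 1-form omega = sum_i f_i dx_i, the exterior derivative is
  d(omega) = sum_{i < j} (∂f_j/∂x_i - ∂f_i/∂x_j) dx_i ∧ dx_j.
  coefficient of dx ∧ dz: ∂f_3/∂x - ∂f_1/∂z = ∂(x*y - 2*x*z + y*z)/∂x - ∂(-1)/∂z = y - 2*z
  coefficient of dy ∧ dz: ∂f_3/∂y - ∂f_2/∂z = ∂(x*y - 2*x*z + y*z)/∂y - ∂(y*z)/∂z = x - y + z
Assembling: d(omega) = (y - 2*z) dx ∧ dz + (x - y + z) dy ∧ dz.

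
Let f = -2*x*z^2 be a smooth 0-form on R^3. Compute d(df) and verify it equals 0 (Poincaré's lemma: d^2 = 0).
d(df) = 0

Step 1: df = sum_i (∂f/∂x_i) dx_i = (-2*z^2) dx + (0) dy + (-4*x*z) dz.
Step 2: Apply d again. Using the 1-form formula, the coefficient of dx ∧ dy in d(df) is ∂^2 f/∂x ∂y - ∂^2 f/∂y ∂x = (0) - (0) = 0 (equality of mixed partials for smooth f).
Similarly for dx ∧ dz and dy ∧ dz — all coefficients vanish. So d(df) = 0.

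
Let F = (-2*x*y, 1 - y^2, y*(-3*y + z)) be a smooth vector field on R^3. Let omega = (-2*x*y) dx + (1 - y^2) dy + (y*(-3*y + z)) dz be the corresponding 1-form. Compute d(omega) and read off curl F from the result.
d(omega) = (-6*y + z) dy ∧ dz + (0) dz ∧ dx + (2*x) dx ∧ dy; curl F = (-6*y + z, 0, 2*x)

d omega = sum_{i<j} (∂f_j/∂x_i - ∂f_i/∂x_j) dx_i ∧ dx_j. Under the identification (dy ∧ dz, dz ∧ dx, dx ∧ dy) ↔ (e_x, e_y, e_z), the coefficients are exactly the components of curl F. Compute:
  ∂R/∂y - ∂Q/∂z = (-6*y + z) - (0) = -6*y + z
  ∂P/∂z - ∂R/∂x = (0) - (0) = 0
  ∂Q/∂x - ∂P/∂y = (0) - (-2*x) = 2*x.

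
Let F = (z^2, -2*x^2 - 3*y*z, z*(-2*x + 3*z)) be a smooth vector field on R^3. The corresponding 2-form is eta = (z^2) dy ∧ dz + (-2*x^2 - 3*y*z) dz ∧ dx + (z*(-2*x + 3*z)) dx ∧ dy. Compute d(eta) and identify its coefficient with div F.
d(eta) = (-2*x + 3*z) dx ∧ dy ∧ dz; div F = -2*x + 3*z

For a 2-form in R^3 of the form above, applying d gives a 3-form with coefficient ∂P/∂x + ∂Q/∂y + ∂R/∂z:
  ∂P/∂x = 0
  ∂Q/∂y = -3*z
  ∂R/∂z = -2*x + 6*z
Sum = -2*x + 3*z, which is exactly div F.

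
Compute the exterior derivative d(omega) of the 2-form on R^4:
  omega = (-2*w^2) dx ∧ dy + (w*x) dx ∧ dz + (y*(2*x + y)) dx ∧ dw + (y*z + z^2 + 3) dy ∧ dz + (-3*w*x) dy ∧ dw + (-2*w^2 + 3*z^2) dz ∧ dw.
d(omega) = (-7*w - 2*x - 2*y) dx ∧ dy ∧ dw + (x) dx ∧ dz ∧ dw

For a 2-form omega = sum_{i<j} g_{ij} dx_i ∧ dx_j, the exterior derivative is
  d(omega) = sum_{i<j} d(g_{ij}) ∧ dx_i ∧ dx_j = sum_{i<j, k} (∂g_{ij}/∂x_k) dx_k ∧ dx_i ∧ dx_j.
Expand each term, using dx_k ∧ dx_i ∧ dx_j = sgn(permutation) dx_{(a)} ∧ dx_{(b)} ∧ dx_{(c)} with (a < b < c) sorted:
  d(-2*w^2) includes (∂/∂w)(-2*w^2) dw = (-4*w) dw, which multiplied by dx ∧ dy gives (-4*w) dx ∧ dy ∧ dw
  d(w*x) includes (∂/∂w)(w*x) dw = (x) dw, which multiplied by dx ∧ dz gives (x) dx ∧ dz ∧ dw
  d(y*(2*x + y)) includes (∂/∂y)(y*(2*x + y)) dy = (2*x + 2*y) dy, which multiplied by dx ∧ dw gives (-2*x - 2*y) dx ∧ dy ∧ dw
  d(-3*w*x) includes (∂/∂x)(-3*w*x) dx = (-3*w) dx, which multiplied by dy ∧ dw gives (-3*w) dx ∧ dy ∧ dw
Collecting like 3-forms: d(omega) = (-7*w - 2*x - 2*y) dx ∧ dy ∧ dw + (x) dx ∧ dz ∧ dw.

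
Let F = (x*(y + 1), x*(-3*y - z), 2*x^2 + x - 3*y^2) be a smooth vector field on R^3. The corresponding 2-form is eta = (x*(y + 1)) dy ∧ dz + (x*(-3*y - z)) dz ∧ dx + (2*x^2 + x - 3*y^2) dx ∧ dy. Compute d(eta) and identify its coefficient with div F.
d(eta) = (-3*x + y + 1) dx ∧ dy ∧ dz; div F = -3*x + y + 1

For a 2-form in R^3 of the form above, applying d gives a 3-form with coefficient ∂P/∂x + ∂Q/∂y + ∂R/∂z:
  ∂P/∂x = y + 1
  ∂Q/∂y = -3*x
  ∂R/∂z = 0
Sum = -3*x + y + 1, which is exactly div F.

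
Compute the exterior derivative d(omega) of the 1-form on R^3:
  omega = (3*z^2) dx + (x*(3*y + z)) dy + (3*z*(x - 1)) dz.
d(omega) = (3*y + z) dx ∧ dy + (-3*z) dx ∧ dz + (-x) dy ∧ dz

For a 1-form omega = sum_i f_i dx_i, the exterior derivative is
  d(omega) = sum_{i < j} (∂f_j/∂x_i - ∂f_i/∂x_j) dx_i ∧ dx_j.
  coefficient of dx ∧ dy: ∂f_2/∂x - ∂f_1/∂y = ∂(x*(3*y + z))/∂x - ∂(3*z^2)/∂y = 3*y + z
  coefficient of dx ∧ dz: ∂f_3/∂x - ∂f_1/∂z = ∂(3*z*(x - 1))/∂x - ∂(3*z^2)/∂z = -3*z
  coefficient of dy ∧ dz: ∂f_3/∂y - ∂f_2/∂z = ∂(3*z*(x - 1))/∂y - ∂(x*(3*y + z))/∂z = -x
Assembling: d(omega) = (3*y + z) dx ∧ dy + (-3*z) dx ∧ dz + (-x) dy ∧ dz.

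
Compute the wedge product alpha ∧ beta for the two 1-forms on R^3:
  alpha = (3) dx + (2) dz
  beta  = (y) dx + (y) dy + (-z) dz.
alpha ∧ beta = (3*y) dx ∧ dy + (-2*y - 3*z) dx ∧ dz + (-2*y) dy ∧ dz

Distribute the wedge, using dx_i ∧ dx_j = -dx_j ∧ dx_i and dx_i ∧ dx_i = 0. For each pair (i, j) with i < j, the coefficient of dx_i ∧ dx_j in alpha ∧ beta is (alpha_i * beta_j - alpha_j * beta_i). Collecting: alpha ∧ beta = (3*y) dx ∧ dy + (-2*y - 3*z) dx ∧ dz + (-2*y) dy ∧ dz.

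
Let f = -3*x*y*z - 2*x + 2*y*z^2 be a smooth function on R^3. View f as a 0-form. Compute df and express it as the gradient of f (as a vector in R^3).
df = (-3*y*z - 2) dx + (z*(-3*x + 2*z)) dy + (y*(-3*x + 4*z)) dz; grad f = (-3*y*z - 2, z*(-3*x + 2*z), y*(-3*x + 4*z))

For a 0-form f, d f = (∂f/∂x) dx + (∂f/∂y) dy + (∂f/∂z) dz. The components of the vector representation are exactly the entries of grad f in Cartesian coordinates:
  ∂f/∂x = -3*y*z - 2
  ∂f/∂y = z*(-3*x + 2*z)
  ∂f/∂z = y*(-3*x + 4*z).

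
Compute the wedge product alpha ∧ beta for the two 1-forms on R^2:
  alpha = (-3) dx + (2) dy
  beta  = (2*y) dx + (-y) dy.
alpha ∧ beta = (-y) dx ∧ dy

Distribute the wedge, using dx_i ∧ dx_j = -dx_j ∧ dx_i and dx_i ∧ dx_i = 0. For each pair (i, j) with i < j, the coefficient of dx_i ∧ dx_j in alpha ∧ beta is (alpha_i * beta_j - alpha_j * beta_i). Collecting: alpha ∧ beta = (-y) dx ∧ dy.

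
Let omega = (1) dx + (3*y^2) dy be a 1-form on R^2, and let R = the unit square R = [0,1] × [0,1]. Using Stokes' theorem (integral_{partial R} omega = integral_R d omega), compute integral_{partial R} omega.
integral_(partial R) omega = 0

Stokes: integral_partial_R omega = integral_R d omega with d omega = (∂Q/∂x - ∂P/∂y) dx ∧ dy.
  ∂Q/∂x = 0
  ∂P/∂y = 0
  integrand = ∂Q/∂x - ∂P/∂y = 0.
Integrating over R: integral_0^1 integral_0^1 (0) dx dy = 0.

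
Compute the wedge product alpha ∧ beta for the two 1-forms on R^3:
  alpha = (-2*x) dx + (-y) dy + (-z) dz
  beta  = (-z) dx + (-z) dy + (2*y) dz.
alpha ∧ beta = (z*(2*x - y)) dx ∧ dy + (-4*x*y - z^2) dx ∧ dz + (-2*y^2 - z^2) dy ∧ dz

Distribute the wedge, using dx_i ∧ dx_j = -dx_j ∧ dx_i and dx_i ∧ dx_i = 0. For each pair (i, j) with i < j, the coefficient of dx_i ∧ dx_j in alpha ∧ beta is (alpha_i * beta_j - alpha_j * beta_i). Collecting: alpha ∧ beta = (z*(2*x - y)) dx ∧ dy + (-4*x*y - z^2) dx ∧ dz + (-2*y^2 - z^2) dy ∧ dz.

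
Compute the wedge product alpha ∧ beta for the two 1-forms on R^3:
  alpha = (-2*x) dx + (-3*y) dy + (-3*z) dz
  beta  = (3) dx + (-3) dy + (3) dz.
alpha ∧ beta = (6*x + 9*y) dx ∧ dy + (-6*x + 9*z) dx ∧ dz + (-9*y - 9*z) dy ∧ dz

Distribute the wedge, using dx_i ∧ dx_j = -dx_j ∧ dx_i and dx_i ∧ dx_i = 0. For each pair (i, j) with i < j, the coefficient of dx_i ∧ dx_j in alpha ∧ beta is (alpha_i * beta_j - alpha_j * beta_i). Collecting: alpha ∧ beta = (6*x + 9*y) dx ∧ dy + (-6*x + 9*z) dx ∧ dz + (-9*y - 9*z) dy ∧ dz.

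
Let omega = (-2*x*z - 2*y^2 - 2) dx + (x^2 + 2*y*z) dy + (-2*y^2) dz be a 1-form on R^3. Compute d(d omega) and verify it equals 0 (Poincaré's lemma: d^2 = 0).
d(d omega) = 0

Step 1: d omega = sum_{i<j} (∂f_j/∂x_i - ∂f_i/∂x_j) dx_i ∧ dx_j:
  coeff of dx ∧ dy: 2*x + 4*y
  coeff of dx ∧ dz: 2*x
  coeff of dy ∧ dz: -6*y
Step 2: Apply d again to each 2-form coefficient. The only possible 3-form in R^3 is dx ∧ dy ∧ dz, with coefficient
  ∂(coeff of dy∧dz)/∂x - ∂(coeff of dx∧dz)/∂y + ∂(coeff of dx∧dy)/∂z
  = ∂/∂x (-6*y) - ∂/∂y (2*x) + ∂/∂z (2*x + 4*y).
Each of these terms simplifies to sums of mixed partials that cancel in pairs. The result is 0 (by equality of mixed partials for smooth functions — Schwarz / Clairaut).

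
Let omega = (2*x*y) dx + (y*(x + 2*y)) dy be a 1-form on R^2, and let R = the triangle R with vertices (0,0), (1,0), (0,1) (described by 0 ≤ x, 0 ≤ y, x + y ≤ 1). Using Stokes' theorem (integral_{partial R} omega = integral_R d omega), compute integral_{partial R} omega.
integral_(partial R) omega = -1/6

Stokes: integral_partial_R omega = integral_R d omega with d omega = (∂Q/∂x - ∂P/∂y) dx ∧ dy.
  ∂Q/∂x = y
  ∂P/∂y = 2*x
  integrand = ∂Q/∂x - ∂P/∂y = -2*x + y.
Integrating over R: integral_0^1 integral_0^{1-x} (-2*x + y) dy dx = -1/6.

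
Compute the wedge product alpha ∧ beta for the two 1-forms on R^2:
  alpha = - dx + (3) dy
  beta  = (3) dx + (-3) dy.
alpha ∧ beta = (-6) dx ∧ dy

Distribute the wedge, using dx_i ∧ dx_j = -dx_j ∧ dx_i and dx_i ∧ dx_i = 0. For each pair (i, j) with i < j, the coefficient of dx_i ∧ dx_j in alpha ∧ beta is (alpha_i * beta_j - alpha_j * beta_i). Collecting: alpha ∧ beta = (-6) dx ∧ dy.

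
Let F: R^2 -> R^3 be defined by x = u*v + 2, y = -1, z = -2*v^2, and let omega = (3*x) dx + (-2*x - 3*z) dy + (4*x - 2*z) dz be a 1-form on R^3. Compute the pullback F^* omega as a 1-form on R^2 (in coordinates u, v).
F^* omega = (3*v*(u*v + 2)) du + (3*u^2*v - 16*u*v^2 + 6*u - 16*v^3 - 32*v) dv

Using F^*(f dg) = (f ∘ F) d(g ∘ F), substitute each coordinate x_i by F_i(u, v) in f_i, and replace dx_i by d F_i = (∂F_i/∂u) du + (∂F_i/∂v) dv.
  For the x component: f_1(F) = 3*u*v + 6; d F_1 = (v) du + (u) dv
  For the y component: f_2(F) = -2*u*v + 6*v^2 - 4; d F_2 = (0) du + (0) dv
  For the z component: f_3(F) = 4*u*v + 4*v^2 + 8; d F_3 = (0) du + (-4*v) dv
Combining and collecting du, dv coefficients:
  coeff of du: 3*v*(u*v + 2)
  coeff of dv: 3*u^2*v - 16*u*v^2 + 6*u - 16*v^3 - 32*v
F^* omega = (3*v*(u*v + 2)) du + (3*u^2*v - 16*u*v^2 + 6*u - 16*v^3 - 32*v) dv.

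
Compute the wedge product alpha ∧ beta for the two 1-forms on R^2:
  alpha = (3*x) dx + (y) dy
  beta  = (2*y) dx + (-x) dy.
alpha ∧ beta = (-3*x^2 - 2*y^2) dx ∧ dy

Distribute the wedge, using dx_i ∧ dx_j = -dx_j ∧ dx_i and dx_i ∧ dx_i = 0. For each pair (i, j) with i < j, the coefficient of dx_i ∧ dx_j in alpha ∧ beta is (alpha_i * beta_j - alpha_j * beta_i). Collecting: alpha ∧ beta = (-3*x^2 - 2*y^2) dx ∧ dy.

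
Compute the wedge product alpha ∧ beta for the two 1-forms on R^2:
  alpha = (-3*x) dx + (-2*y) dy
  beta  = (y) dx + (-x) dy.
alpha ∧ beta = (3*x^2 + 2*y^2) dx ∧ dy

Distribute the wedge, using dx_i ∧ dx_j = -dx_j ∧ dx_i and dx_i ∧ dx_i = 0. For each pair (i, j) with i < j, the coefficient of dx_i ∧ dx_j in alpha ∧ beta is (alpha_i * beta_j - alpha_j * beta_i). Collecting: alpha ∧ beta = (3*x^2 + 2*y^2) dx ∧ dy.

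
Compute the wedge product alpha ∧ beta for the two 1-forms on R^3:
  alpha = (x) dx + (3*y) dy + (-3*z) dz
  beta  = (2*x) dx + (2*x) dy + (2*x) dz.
alpha ∧ beta = (2*x*(x - 3*y)) dx ∧ dy + (2*x*(x + 3*z)) dx ∧ dz + (6*x*(y + z)) dy ∧ dz

Distribute the wedge, using dx_i ∧ dx_j = -dx_j ∧ dx_i and dx_i ∧ dx_i = 0. For each pair (i, j) with i < j, the coefficient of dx_i ∧ dx_j in alpha ∧ beta is (alpha_i * beta_j - alpha_j * beta_i). Collecting: alpha ∧ beta = (2*x*(x - 3*y)) dx ∧ dy + (2*x*(x + 3*z)) dx ∧ dz + (6*x*(y + z)) dy ∧ dz.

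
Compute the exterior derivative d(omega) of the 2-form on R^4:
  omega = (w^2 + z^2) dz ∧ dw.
d(omega) = 0

For a 2-form omega = sum_{i<j} g_{ij} dx_i ∧ dx_j, the exterior derivative is
  d(omega) = sum_{i<j} d(g_{ij}) ∧ dx_i ∧ dx_j = sum_{i<j, k} (∂g_{ij}/∂x_k) dx_k ∧ dx_i ∧ dx_j.
Expand each term, using dx_k ∧ dx_i ∧ dx_j = sgn(permutation) dx_{(a)} ∧ dx_{(b)} ∧ dx_{(c)} with (a < b < c) sorted:

Collecting like 3-forms: d(omega) = 0.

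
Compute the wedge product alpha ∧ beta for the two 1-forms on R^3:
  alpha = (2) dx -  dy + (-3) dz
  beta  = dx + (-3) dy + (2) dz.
alpha ∧ beta = (-5) dx ∧ dy + (7) dx ∧ dz + (-11) dy ∧ dz

Distribute the wedge, using dx_i ∧ dx_j = -dx_j ∧ dx_i and dx_i ∧ dx_i = 0. For each pair (i, j) with i < j, the coefficient of dx_i ∧ dx_j in alpha ∧ beta is (alpha_i * beta_j - alpha_j * beta_i). Collecting: alpha ∧ beta = (-5) dx ∧ dy + (7) dx ∧ dz + (-11) dy ∧ dz.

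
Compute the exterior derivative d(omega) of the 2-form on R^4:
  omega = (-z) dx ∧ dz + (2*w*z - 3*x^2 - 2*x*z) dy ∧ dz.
d(omega) = (-6*x - 2*z) dx ∧ dy ∧ dz + (2*z) dy ∧ dz ∧ dw

For a 2-form omega = sum_{i<j} g_{ij} dx_i ∧ dx_j, the exterior derivative is
  d(omega) = sum_{i<j} d(g_{ij}) ∧ dx_i ∧ dx_j = sum_{i<j, k} (∂g_{ij}/∂x_k) dx_k ∧ dx_i ∧ dx_j.
Expand each term, using dx_k ∧ dx_i ∧ dx_j = sgn(permutation) dx_{(a)} ∧ dx_{(b)} ∧ dx_{(c)} with (a < b < c) sorted:
  d(2*w*z - 3*x^2 - 2*x*z) includes (∂/∂x)(2*w*z - 3*x^2 - 2*x*z) dx = (-6*x - 2*z) dx, which multiplied by dy ∧ dz gives (-6*x - 2*z) dx ∧ dy ∧ dz
  d(2*w*z - 3*x^2 - 2*x*z) includes (∂/∂w)(2*w*z - 3*x^2 - 2*x*z) dw = (2*z) dw, which multiplied by dy ∧ dz gives (2*z) dy ∧ dz ∧ dw
Collecting like 3-forms: d(omega) = (-6*x - 2*z) dx ∧ dy ∧ dz + (2*z) dy ∧ dz ∧ dw.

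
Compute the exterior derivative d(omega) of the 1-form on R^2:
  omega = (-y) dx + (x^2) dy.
d(omega) = (2*x + 1) dx ∧ dy

For a 1-form omega = sum_i f_i dx_i, the exterior derivative is
  d(omega) = sum_{i < j} (∂f_j/∂x_i - ∂f_i/∂x_j) dx_i ∧ dx_j.
  coefficient of dx ∧ dy: ∂f_2/∂x - ∂f_1/∂y = ∂(x^2)/∂x - ∂(-y)/∂y = 2*x + 1
Assembling: d(omega) = (2*x + 1) dx ∧ dy.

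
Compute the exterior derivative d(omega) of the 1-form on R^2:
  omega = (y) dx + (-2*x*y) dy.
d(omega) = (-2*y - 1) dx ∧ dy

For a 1-form omega = sum_i f_i dx_i, the exterior derivative is
  d(omega) = sum_{i < j} (∂f_j/∂x_i - ∂f_i/∂x_j) dx_i ∧ dx_j.
  coefficient of dx ∧ dy: ∂f_2/∂x - ∂f_1/∂y = ∂(-2*x*y)/∂x - ∂(y)/∂y = -2*y - 1
Assembling: d(omega) = (-2*y - 1) dx ∧ dy.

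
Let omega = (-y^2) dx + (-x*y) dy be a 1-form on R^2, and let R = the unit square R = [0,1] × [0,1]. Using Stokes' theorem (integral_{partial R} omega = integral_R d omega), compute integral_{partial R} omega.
integral_(partial R) omega = 1/2

Stokes: integral_partial_R omega = integral_R d omega with d omega = (∂Q/∂x - ∂P/∂y) dx ∧ dy.
  ∂Q/∂x = -y
  ∂P/∂y = -2*y
  integrand = ∂Q/∂x - ∂P/∂y = y.
Integrating over R: integral_0^1 integral_0^1 (y) dx dy = 1/2.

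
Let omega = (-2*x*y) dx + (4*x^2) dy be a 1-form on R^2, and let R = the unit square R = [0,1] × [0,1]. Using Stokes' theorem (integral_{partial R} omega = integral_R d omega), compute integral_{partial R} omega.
integral_(partial R) omega = 5

Stokes: integral_partial_R omega = integral_R d omega with d omega = (∂Q/∂x - ∂P/∂y) dx ∧ dy.
  ∂Q/∂x = 8*x
  ∂P/∂y = -2*x
  integrand = ∂Q/∂x - ∂P/∂y = 10*x.
Integrating over R: integral_0^1 integral_0^1 (10*x) dx dy = 5.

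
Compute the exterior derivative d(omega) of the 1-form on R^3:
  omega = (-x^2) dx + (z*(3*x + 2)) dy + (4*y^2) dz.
d(omega) = (3*z) dx ∧ dy + (-3*x + 8*y - 2) dy ∧ dz

For a 1-form omega = sum_i f_i dx_i, the exterior derivative is
  d(omega) = sum_{i < j} (∂f_j/∂x_i - ∂f_i/∂x_j) dx_i ∧ dx_j.
  coefficient of dx ∧ dy: ∂f_2/∂x - ∂f_1/∂y = ∂(z*(3*x + 2))/∂x - ∂(-x^2)/∂y = 3*z
  coefficient of dy ∧ dz: ∂f_3/∂y - ∂f_2/∂z = ∂(4*y^2)/∂y - ∂(z*(3*x + 2))/∂z = -3*x + 8*y - 2
Assembling: d(omega) = (3*z) dx ∧ dy + (-3*x + 8*y - 2) dy ∧ dz.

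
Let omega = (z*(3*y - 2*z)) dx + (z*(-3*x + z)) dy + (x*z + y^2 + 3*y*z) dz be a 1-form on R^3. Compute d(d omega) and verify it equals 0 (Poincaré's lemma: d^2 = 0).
d(d omega) = 0

Step 1: d omega = sum_{i<j} (∂f_j/∂x_i - ∂f_i/∂x_j) dx_i ∧ dx_j:
  coeff of dx ∧ dy: -6*z
  coeff of dx ∧ dz: -3*y + 5*z
  coeff of dy ∧ dz: 3*x + 2*y + z
Step 2: Apply d again to each 2-form coefficient. The only possible 3-form in R^3 is dx ∧ dy ∧ dz, with coefficient
  ∂(coeff of dy∧dz)/∂x - ∂(coeff of dx∧dz)/∂y + ∂(coeff of dx∧dy)/∂z
  = ∂/∂x (3*x + 2*y + z) - ∂/∂y (-3*y + 5*z) + ∂/∂z (-6*z).
Each of these terms simplifies to sums of mixed partials that cancel in pairs. The result is 0 (by equality of mixed partials for smooth functions — Schwarz / Clairaut).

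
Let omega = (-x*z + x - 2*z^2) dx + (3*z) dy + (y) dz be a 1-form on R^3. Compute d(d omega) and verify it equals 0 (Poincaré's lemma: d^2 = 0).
d(d omega) = 0

Step 1: d omega = sum_{i<j} (∂f_j/∂x_i - ∂f_i/∂x_j) dx_i ∧ dx_j:
  coeff of dx ∧ dy: 0
  coeff of dx ∧ dz: x + 4*z
  coeff of dy ∧ dz: -2
Step 2: Apply d again to each 2-form coefficient. The only possible 3-form in R^3 is dx ∧ dy ∧ dz, with coefficient
  ∂(coeff of dy∧dz)/∂x - ∂(coeff of dx∧dz)/∂y + ∂(coeff of dx∧dy)/∂z
  = ∂/∂x (-2) - ∂/∂y (x + 4*z) + ∂/∂z (0).
Each of these terms simplifies to sums of mixed partials that cancel in pairs. The result is 0 (by equality of mixed partials for smooth functions — Schwarz / Clairaut).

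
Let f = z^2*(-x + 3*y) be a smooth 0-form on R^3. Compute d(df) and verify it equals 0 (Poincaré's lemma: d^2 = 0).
d(df) = 0

Step 1: df = sum_i (∂f/∂x_i) dx_i = (-z^2) dx + (3*z^2) dy + (2*z*(-x + 3*y)) dz.
Step 2: Apply d again. Using the 1-form formula, the coefficient of dx ∧ dy in d(df) is ∂^2 f/∂x ∂y - ∂^2 f/∂y ∂x = (0) - (0) = 0 (equality of mixed partials for smooth f).
Similarly for dx ∧ dz and dy ∧ dz — all coefficients vanish. So d(df) = 0.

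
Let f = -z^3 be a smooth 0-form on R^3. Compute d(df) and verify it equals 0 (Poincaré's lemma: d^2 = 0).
d(df) = 0

Step 1: df = sum_i (∂f/∂x_i) dx_i = (0) dx + (0) dy + (-3*z^2) dz.
Step 2: Apply d again. Using the 1-form formula, the coefficient of dx ∧ dy in d(df) is ∂^2 f/∂x ∂y - ∂^2 f/∂y ∂x = (0) - (0) = 0 (equality of mixed partials for smooth f).
Similarly for dx ∧ dz and dy ∧ dz — all coefficients vanish. So d(df) = 0.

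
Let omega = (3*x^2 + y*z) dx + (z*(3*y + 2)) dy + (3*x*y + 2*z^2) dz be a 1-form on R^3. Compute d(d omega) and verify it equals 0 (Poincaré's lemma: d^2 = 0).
d(d omega) = 0

Step 1: d omega = sum_{i<j} (∂f_j/∂x_i - ∂f_i/∂x_j) dx_i ∧ dx_j:
  coeff of dx ∧ dy: -z
  coeff of dx ∧ dz: 2*y
  coeff of dy ∧ dz: 3*x - 3*y - 2
Step 2: Apply d again to each 2-form coefficient. The only possible 3-form in R^3 is dx ∧ dy ∧ dz, with coefficient
  ∂(coeff of dy∧dz)/∂x - ∂(coeff of dx∧dz)/∂y + ∂(coeff of dx∧dy)/∂z
  = ∂/∂x (3*x - 3*y - 2) - ∂/∂y (2*y) + ∂/∂z (-z).
Each of these terms simplifies to sums of mixed partials that cancel in pairs. The result is 0 (by equality of mixed partials for smooth functions — Schwarz / Clairaut).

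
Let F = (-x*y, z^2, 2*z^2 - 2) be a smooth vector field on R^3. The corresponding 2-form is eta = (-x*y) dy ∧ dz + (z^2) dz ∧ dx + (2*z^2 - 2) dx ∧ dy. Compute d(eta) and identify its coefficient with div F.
d(eta) = (-y + 4*z) dx ∧ dy ∧ dz; div F = -y + 4*z

For a 2-form in R^3 of the form above, applying d gives a 3-form with coefficient ∂P/∂x + ∂Q/∂y + ∂R/∂z:
  ∂P/∂x = -y
  ∂Q/∂y = 0
  ∂R/∂z = 4*z
Sum = -y + 4*z, which is exactly div F.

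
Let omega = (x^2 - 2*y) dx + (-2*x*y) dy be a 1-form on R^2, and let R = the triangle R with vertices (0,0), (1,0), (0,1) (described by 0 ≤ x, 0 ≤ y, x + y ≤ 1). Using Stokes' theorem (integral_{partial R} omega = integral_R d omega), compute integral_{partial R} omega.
integral_(partial R) omega = 2/3

Stokes: integral_partial_R omega = integral_R d omega with d omega = (∂Q/∂x - ∂P/∂y) dx ∧ dy.
  ∂Q/∂x = -2*y
  ∂P/∂y = -2
  integrand = ∂Q/∂x - ∂P/∂y = 2 - 2*y.
Integrating over R: integral_0^1 integral_0^{1-x} (2 - 2*y) dy dx = 2/3.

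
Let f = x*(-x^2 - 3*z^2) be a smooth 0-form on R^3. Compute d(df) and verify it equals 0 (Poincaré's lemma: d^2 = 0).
d(df) = 0

Step 1: df = sum_i (∂f/∂x_i) dx_i = (-3*x^2 - 3*z^2) dx + (0) dy + (-6*x*z) dz.
Step 2: Apply d again. Using the 1-form formula, the coefficient of dx ∧ dy in d(df) is ∂^2 f/∂x ∂y - ∂^2 f/∂y ∂x = (0) - (0) = 0 (equality of mixed partials for smooth f).
Similarly for dx ∧ dz and dy ∧ dz — all coefficients vanish. So d(df) = 0.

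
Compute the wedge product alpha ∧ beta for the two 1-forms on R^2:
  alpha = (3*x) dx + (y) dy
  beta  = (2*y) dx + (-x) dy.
alpha ∧ beta = (-3*x^2 - 2*y^2) dx ∧ dy

Distribute the wedge, using dx_i ∧ dx_j = -dx_j ∧ dx_i and dx_i ∧ dx_i = 0. For each pair (i, j) with i < j, the coefficient of dx_i ∧ dx_j in alpha ∧ beta is (alpha_i * beta_j - alpha_j * beta_i). Collecting: alpha ∧ beta = (-3*x^2 - 2*y^2) dx ∧ dy.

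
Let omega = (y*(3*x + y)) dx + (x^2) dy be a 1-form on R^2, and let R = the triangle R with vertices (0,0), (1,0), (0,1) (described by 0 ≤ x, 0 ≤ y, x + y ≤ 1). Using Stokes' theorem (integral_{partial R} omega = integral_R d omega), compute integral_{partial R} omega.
integral_(partial R) omega = -1/2

Stokes: integral_partial_R omega = integral_R d omega with d omega = (∂Q/∂x - ∂P/∂y) dx ∧ dy.
  ∂Q/∂x = 2*x
  ∂P/∂y = 3*x + 2*y
  integrand = ∂Q/∂x - ∂P/∂y = -x - 2*y.
Integrating over R: integral_0^1 integral_0^{1-x} (-x - 2*y) dy dx = -1/2.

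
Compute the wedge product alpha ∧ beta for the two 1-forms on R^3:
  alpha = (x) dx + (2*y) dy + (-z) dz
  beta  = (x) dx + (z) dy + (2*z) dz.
alpha ∧ beta = (x*(-2*y + z)) dx ∧ dy + (3*x*z) dx ∧ dz + (z*(4*y + z)) dy ∧ dz

Distribute the wedge, using dx_i ∧ dx_j = -dx_j ∧ dx_i and dx_i ∧ dx_i = 0. For each pair (i, j) with i < j, the coefficient of dx_i ∧ dx_j in alpha ∧ beta is (alpha_i * beta_j - alpha_j * beta_i). Collecting: alpha ∧ beta = (x*(-2*y + z)) dx ∧ dy + (3*x*z) dx ∧ dz + (z*(4*y + z)) dy ∧ dz.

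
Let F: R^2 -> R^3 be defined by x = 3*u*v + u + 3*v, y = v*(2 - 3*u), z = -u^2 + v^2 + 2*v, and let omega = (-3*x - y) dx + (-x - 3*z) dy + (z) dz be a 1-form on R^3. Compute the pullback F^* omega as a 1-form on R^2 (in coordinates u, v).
F^* omega = (2*u^3 - 9*u^2*v - 11*u*v^2 - 16*u*v - 3*u + 9*v^3 - 6*v^2 - 11*v) du + (-9*u^3 - 11*u^2*v - 2*u^2 + 9*u*v^2 - 30*u*v - 11*u + 2*v^3 - 47*v) dv

Using F^*(f dg) = (f ∘ F) d(g ∘ F), substitute each coordinate x_i by F_i(u, v) in f_i, and replace dx_i by d F_i = (∂F_i/∂u) du + (∂F_i/∂v) dv.
  For the x component: f_1(F) = -6*u*v - 3*u - 11*v; d F_1 = (3*v + 1) du + (3*u + 3) dv
  For the y component: f_2(F) = 3*u^2 - 3*u*v - u - 3*v^2 - 9*v; d F_2 = (-3*v) du + (2 - 3*u) dv
  For the z component: f_3(F) = -u^2 + v^2 + 2*v; d F_3 = (-2*u) du + (2*v + 2) dv
Combining and collecting du, dv coefficients:
  coeff of du: 2*u^3 - 9*u^2*v - 11*u*v^2 - 16*u*v - 3*u + 9*v^3 - 6*v^2 - 11*v
  coeff of dv: -9*u^3 - 11*u^2*v - 2*u^2 + 9*u*v^2 - 30*u*v - 11*u + 2*v^3 - 47*v
F^* omega = (2*u^3 - 9*u^2*v - 11*u*v^2 - 16*u*v - 3*u + 9*v^3 - 6*v^2 - 11*v) du + (-9*u^3 - 11*u^2*v - 2*u^2 + 9*u*v^2 - 30*u*v - 11*u + 2*v^3 - 47*v) dv.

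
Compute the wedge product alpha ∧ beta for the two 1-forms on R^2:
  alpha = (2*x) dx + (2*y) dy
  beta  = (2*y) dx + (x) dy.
alpha ∧ beta = (2*x^2 - 4*y^2) dx ∧ dy

Distribute the wedge, using dx_i ∧ dx_j = -dx_j ∧ dx_i and dx_i ∧ dx_i = 0. For each pair (i, j) with i < j, the coefficient of dx_i ∧ dx_j in alpha ∧ beta is (alpha_i * beta_j - alpha_j * beta_i). Collecting: alpha ∧ beta = (2*x^2 - 4*y^2) dx ∧ dy.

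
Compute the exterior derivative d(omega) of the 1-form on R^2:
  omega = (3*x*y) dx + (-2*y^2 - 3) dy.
d(omega) = (-3*x) dx ∧ dy

For a 1-form omega = sum_i f_i dx_i, the exterior derivative is
  d(omega) = sum_{i < j} (∂f_j/∂x_i - ∂f_i/∂x_j) dx_i ∧ dx_j.
  coefficient of dx ∧ dy: ∂f_2/∂x - ∂f_1/∂y = ∂(-2*y^2 - 3)/∂x - ∂(3*x*y)/∂y = -3*x
Assembling: d(omega) = (-3*x) dx ∧ dy.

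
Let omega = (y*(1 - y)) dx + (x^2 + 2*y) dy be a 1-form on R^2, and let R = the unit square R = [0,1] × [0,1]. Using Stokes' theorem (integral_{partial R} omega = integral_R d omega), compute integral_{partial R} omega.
integral_(partial R) omega = 1

Stokes: integral_partial_R omega = integral_R d omega with d omega = (∂Q/∂x - ∂P/∂y) dx ∧ dy.
  ∂Q/∂x = 2*x
  ∂P/∂y = 1 - 2*y
  integrand = ∂Q/∂x - ∂P/∂y = 2*x + 2*y - 1.
Integrating over R: integral_0^1 integral_0^1 (2*x + 2*y - 1) dx dy = 1.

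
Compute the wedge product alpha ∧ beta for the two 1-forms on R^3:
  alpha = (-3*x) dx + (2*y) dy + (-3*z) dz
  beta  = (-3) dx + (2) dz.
alpha ∧ beta = (-6*x - 9*z) dx ∧ dz + (6*y) dx ∧ dy + (4*y) dy ∧ dz

Distribute the wedge, using dx_i ∧ dx_j = -dx_j ∧ dx_i and dx_i ∧ dx_i = 0. For each pair (i, j) with i < j, the coefficient of dx_i ∧ dx_j in alpha ∧ beta is (alpha_i * beta_j - alpha_j * beta_i). Collecting: alpha ∧ beta = (-6*x - 9*z) dx ∧ dz + (6*y) dx ∧ dy + (4*y) dy ∧ dz.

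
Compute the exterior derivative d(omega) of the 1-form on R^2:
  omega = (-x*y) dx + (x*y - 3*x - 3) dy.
d(omega) = (x + y - 3) dx ∧ dy

For a 1-form omega = sum_i f_i dx_i, the exterior derivative is
  d(omega) = sum_{i < j} (∂f_j/∂x_i - ∂f_i/∂x_j) dx_i ∧ dx_j.
  coefficient of dx ∧ dy: ∂f_2/∂x - ∂f_1/∂y = ∂(x*y - 3*x - 3)/∂x - ∂(-x*y)/∂y = x + y - 3
Assembling: d(omega) = (x + y - 3) dx ∧ dy.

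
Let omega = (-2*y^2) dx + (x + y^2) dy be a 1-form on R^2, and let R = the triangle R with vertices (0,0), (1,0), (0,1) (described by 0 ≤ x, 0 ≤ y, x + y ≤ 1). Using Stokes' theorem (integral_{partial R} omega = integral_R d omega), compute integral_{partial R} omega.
integral_(partial R) omega = 7/6

Stokes: integral_partial_R omega = integral_R d omega with d omega = (∂Q/∂x - ∂P/∂y) dx ∧ dy.
  ∂Q/∂x = 1
  ∂P/∂y = -4*y
  integrand = ∂Q/∂x - ∂P/∂y = 4*y + 1.
Integrating over R: integral_0^1 integral_0^{1-x} (4*y + 1) dy dx = 7/6.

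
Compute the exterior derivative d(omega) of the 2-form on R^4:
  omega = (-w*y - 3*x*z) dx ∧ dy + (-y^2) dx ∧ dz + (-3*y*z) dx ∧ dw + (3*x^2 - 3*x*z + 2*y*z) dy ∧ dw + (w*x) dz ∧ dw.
d(omega) = (-3*x + 2*y) dx ∧ dy ∧ dz + (6*x - y) dx ∧ dy ∧ dw + (w + 3*y) dx ∧ dz ∧ dw + (3*x - 2*y) dy ∧ dz ∧ dw

For a 2-form omega = sum_{i<j} g_{ij} dx_i ∧ dx_j, the exterior derivative is
  d(omega) = sum_{i<j} d(g_{ij}) ∧ dx_i ∧ dx_j = sum_{i<j, k} (∂g_{ij}/∂x_k) dx_k ∧ dx_i ∧ dx_j.
Expand each term, using dx_k ∧ dx_i ∧ dx_j = sgn(permutation) dx_{(a)} ∧ dx_{(b)} ∧ dx_{(c)} with (a < b < c) sorted:
  d(-w*y - 3*x*z) includes (∂/∂z)(-w*y - 3*x*z) dz = (-3*x) dz, which multiplied by dx ∧ dy gives (-3*x) dx ∧ dy ∧ dz
  d(-w*y - 3*x*z) includes (∂/∂w)(-w*y - 3*x*z) dw = (-y) dw, which multiplied by dx ∧ dy gives (-y) dx ∧ dy ∧ dw
  d(-y^2) includes (∂/∂y)(-y^2) dy = (-2*y) dy, which multiplied by dx ∧ dz gives (2*y) dx ∧ dy ∧ dz
  d(-3*y*z) includes (∂/∂y)(-3*y*z) dy = (-3*z) dy, which multiplied by dx ∧ dw gives (3*z) dx ∧ dy ∧ dw
  d(-3*y*z) includes (∂/∂z)(-3*y*z) dz = (-3*y) dz, which multiplied by dx ∧ dw gives (3*y) dx ∧ dz ∧ dw
  d(3*x^2 - 3*x*z + 2*y*z) includes (∂/∂x)(3*x^2 - 3*x*z + 2*y*z) dx = (6*x - 3*z) dx, which multiplied by dy ∧ dw gives (6*x - 3*z) dx ∧ dy ∧ dw
  d(3*x^2 - 3*x*z + 2*y*z) includes (∂/∂z)(3*x^2 - 3*x*z + 2*y*z) dz = (-3*x + 2*y) dz, which multiplied by dy ∧ dw gives (3*x - 2*y) dy ∧ dz ∧ dw
  d(w*x) includes (∂/∂x)(w*x) dx = (w) dx, which multiplied by dz ∧ dw gives (w) dx ∧ dz ∧ dw
Collecting like 3-forms: d(omega) = (-3*x + 2*y) dx ∧ dy ∧ dz + (6*x - y) dx ∧ dy ∧ dw + (w + 3*y) dx ∧ dz ∧ dw + (3*x - 2*y) dy ∧ dz ∧ dw.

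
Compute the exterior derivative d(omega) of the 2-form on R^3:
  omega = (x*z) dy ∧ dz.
d(omega) = (z) dx ∧ dy ∧ dz

For a 2-form omega = sum_{i<j} g_{ij} dx_i ∧ dx_j, the exterior derivative is
  d(omega) = sum_{i<j} d(g_{ij}) ∧ dx_i ∧ dx_j = sum_{i<j, k} (∂g_{ij}/∂x_k) dx_k ∧ dx_i ∧ dx_j.
Expand each term, using dx_k ∧ dx_i ∧ dx_j = sgn(permutation) dx_{(a)} ∧ dx_{(b)} ∧ dx_{(c)} with (a < b < c) sorted:
  d(x*z) includes (∂/∂x)(x*z) dx = (z) dx, which multiplied by dy ∧ dz gives (z) dx ∧ dy ∧ dz
Collecting like 3-forms: d(omega) = (z) dx ∧ dy ∧ dz.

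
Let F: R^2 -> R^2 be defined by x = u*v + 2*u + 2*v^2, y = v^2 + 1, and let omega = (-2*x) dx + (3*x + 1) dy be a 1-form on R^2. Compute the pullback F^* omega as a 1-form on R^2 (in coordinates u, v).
F^* omega = (-2*u*v^2 - 8*u*v - 8*u - 4*v^3 - 8*v^2) du + (-2*u^2*v - 4*u^2 - 6*u*v^2 - 4*u*v - 4*v^3 + 2*v) dv

Using F^*(f dg) = (f ∘ F) d(g ∘ F), substitute each coordinate x_i by F_i(u, v) in f_i, and replace dx_i by d F_i = (∂F_i/∂u) du + (∂F_i/∂v) dv.
  For the x component: f_1(F) = -2*u*v - 4*u - 4*v^2; d F_1 = (v + 2) du + (u + 4*v) dv
  For the y component: f_2(F) = 3*u*v + 6*u + 6*v^2 + 1; d F_2 = (0) du + (2*v) dv
Combining and collecting du, dv coefficients:
  coeff of du: -2*u*v^2 - 8*u*v - 8*u - 4*v^3 - 8*v^2
  coeff of dv: -2*u^2*v - 4*u^2 - 6*u*v^2 - 4*u*v - 4*v^3 + 2*v
F^* omega = (-2*u*v^2 - 8*u*v - 8*u - 4*v^3 - 8*v^2) du + (-2*u^2*v - 4*u^2 - 6*u*v^2 - 4*u*v - 4*v^3 + 2*v) dv.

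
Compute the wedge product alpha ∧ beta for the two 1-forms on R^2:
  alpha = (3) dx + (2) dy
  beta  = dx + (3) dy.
alpha ∧ beta = (7) dx ∧ dy

Distribute the wedge, using dx_i ∧ dx_j = -dx_j ∧ dx_i and dx_i ∧ dx_i = 0. For each pair (i, j) with i < j, the coefficient of dx_i ∧ dx_j in alpha ∧ beta is (alpha_i * beta_j - alpha_j * beta_i). Collecting: alpha ∧ beta = (7) dx ∧ dy.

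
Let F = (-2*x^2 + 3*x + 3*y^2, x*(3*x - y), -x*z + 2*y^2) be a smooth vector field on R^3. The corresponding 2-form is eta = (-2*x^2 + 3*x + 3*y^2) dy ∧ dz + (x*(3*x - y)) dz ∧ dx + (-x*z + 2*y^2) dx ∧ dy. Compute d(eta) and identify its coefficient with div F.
d(eta) = (3 - 6*x) dx ∧ dy ∧ dz; div F = 3 - 6*x

For a 2-form in R^3 of the form above, applying d gives a 3-form with coefficient ∂P/∂x + ∂Q/∂y + ∂R/∂z:
  ∂P/∂x = 3 - 4*x
  ∂Q/∂y = -x
  ∂R/∂z = -x
Sum = 3 - 6*x, which is exactly div F.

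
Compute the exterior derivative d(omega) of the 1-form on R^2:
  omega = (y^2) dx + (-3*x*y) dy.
d(omega) = (-5*y) dx ∧ dy

For a 1-form omega = sum_i f_i dx_i, the exterior derivative is
  d(omega) = sum_{i < j} (∂f_j/∂x_i - ∂f_i/∂x_j) dx_i ∧ dx_j.
  coefficient of dx ∧ dy: ∂f_2/∂x - ∂f_1/∂y = ∂(-3*x*y)/∂x - ∂(y^2)/∂y = -5*y
Assembling: d(omega) = (-5*y) dx ∧ dy.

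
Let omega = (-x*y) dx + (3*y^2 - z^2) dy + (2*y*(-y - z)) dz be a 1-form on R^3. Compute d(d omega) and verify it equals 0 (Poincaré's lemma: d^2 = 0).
d(d omega) = 0

Step 1: d omega = sum_{i<j} (∂f_j/∂x_i - ∂f_i/∂x_j) dx_i ∧ dx_j:
  coeff of dx ∧ dy: x
  coeff of dx ∧ dz: 0
  coeff of dy ∧ dz: -4*y
Step 2: Apply d again to each 2-form coefficient. The only possible 3-form in R^3 is dx ∧ dy ∧ dz, with coefficient
  ∂(coeff of dy∧dz)/∂x - ∂(coeff of dx∧dz)/∂y + ∂(coeff of dx∧dy)/∂z
  = ∂/∂x (-4*y) - ∂/∂y (0) + ∂/∂z (x).
Each of these terms simplifies to sums of mixed partials that cancel in pairs. The result is 0 (by equality of mixed partials for smooth functions — Schwarz / Clairaut).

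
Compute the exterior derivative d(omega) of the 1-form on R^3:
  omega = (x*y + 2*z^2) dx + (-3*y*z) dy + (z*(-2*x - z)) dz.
d(omega) = (-x) dx ∧ dy + (-6*z) dx ∧ dz + (3*y) dy ∧ dz

For a 1-form omega = sum_i f_i dx_i, the exterior derivative is
  d(omega) = sum_{i < j} (∂f_j/∂x_i - ∂f_i/∂x_j) dx_i ∧ dx_j.
  coefficient of dx ∧ dy: ∂f_2/∂x - ∂f_1/∂y = ∂(-3*y*z)/∂x - ∂(x*y + 2*z^2)/∂y = -x
  coefficient of dx ∧ dz: ∂f_3/∂x - ∂f_1/∂z = ∂(z*(-2*x - z))/∂x - ∂(x*y + 2*z^2)/∂z = -6*z
  coefficient of dy ∧ dz: ∂f_3/∂y - ∂f_2/∂z = ∂(z*(-2*x - z))/∂y - ∂(-3*y*z)/∂z = 3*y
Assembling: d(omega) = (-x) dx ∧ dy + (-6*z) dx ∧ dz + (3*y) dy ∧ dz.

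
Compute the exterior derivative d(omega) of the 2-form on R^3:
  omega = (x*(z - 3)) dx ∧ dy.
d(omega) = (x) dx ∧ dy ∧ dz

For a 2-form omega = sum_{i<j} g_{ij} dx_i ∧ dx_j, the exterior derivative is
  d(omega) = sum_{i<j} d(g_{ij}) ∧ dx_i ∧ dx_j = sum_{i<j, k} (∂g_{ij}/∂x_k) dx_k ∧ dx_i ∧ dx_j.
Expand each term, using dx_k ∧ dx_i ∧ dx_j = sgn(permutation) dx_{(a)} ∧ dx_{(b)} ∧ dx_{(c)} with (a < b < c) sorted:
  d(x*(z - 3)) includes (∂/∂z)(x*(z - 3)) dz = (x) dz, which multiplied by dx ∧ dy gives (x) dx ∧ dy ∧ dz
Collecting like 3-forms: d(omega) = (x) dx ∧ dy ∧ dz.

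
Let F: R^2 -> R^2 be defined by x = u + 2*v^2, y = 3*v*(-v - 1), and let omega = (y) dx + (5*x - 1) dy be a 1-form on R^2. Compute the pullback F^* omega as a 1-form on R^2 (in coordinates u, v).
F^* omega = (3*v*(-v - 1)) du + (-30*u*v - 15*u - 72*v^3 - 42*v^2 + 6*v + 3) dv

Using F^*(f dg) = (f ∘ F) d(g ∘ F), substitute each coordinate x_i by F_i(u, v) in f_i, and replace dx_i by d F_i = (∂F_i/∂u) du + (∂F_i/∂v) dv.
  For the x component: f_1(F) = 3*v*(-v - 1); d F_1 = (1) du + (4*v) dv
  For the y component: f_2(F) = 5*u + 10*v^2 - 1; d F_2 = (0) du + (-6*v - 3) dv
Combining and collecting du, dv coefficients:
  coeff of du: 3*v*(-v - 1)
  coeff of dv: -30*u*v - 15*u - 72*v^3 - 42*v^2 + 6*v + 3
F^* omega = (3*v*(-v - 1)) du + (-30*u*v - 15*u - 72*v^3 - 42*v^2 + 6*v + 3) dv.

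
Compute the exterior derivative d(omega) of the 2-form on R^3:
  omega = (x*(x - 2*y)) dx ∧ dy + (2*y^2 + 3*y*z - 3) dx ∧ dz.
d(omega) = (-4*y - 3*z) dx ∧ dy ∧ dz

For a 2-form omega = sum_{i<j} g_{ij} dx_i ∧ dx_j, the exterior derivative is
  d(omega) = sum_{i<j} d(g_{ij}) ∧ dx_i ∧ dx_j = sum_{i<j, k} (∂g_{ij}/∂x_k) dx_k ∧ dx_i ∧ dx_j.
Expand each term, using dx_k ∧ dx_i ∧ dx_j = sgn(permutation) dx_{(a)} ∧ dx_{(b)} ∧ dx_{(c)} with (a < b < c) sorted:
  d(2*y^2 + 3*y*z - 3) includes (∂/∂y)(2*y^2 + 3*y*z - 3) dy = (4*y + 3*z) dy, which multiplied by dx ∧ dz gives (-4*y - 3*z) dx ∧ dy ∧ dz
Collecting like 3-forms: d(omega) = (-4*y - 3*z) dx ∧ dy ∧ dz.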